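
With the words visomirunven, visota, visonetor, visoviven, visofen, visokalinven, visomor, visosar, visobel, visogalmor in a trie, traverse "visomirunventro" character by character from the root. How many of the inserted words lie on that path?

Check each prefix of "visomirunventro" against the stored set — each match is an end-marker on the path.
Prefixes of the query that are stored words: "visomirunven"
Count: 1

1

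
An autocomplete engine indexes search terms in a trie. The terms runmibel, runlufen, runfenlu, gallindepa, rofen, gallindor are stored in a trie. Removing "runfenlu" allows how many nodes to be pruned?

5

After clearing the end-marker at "runfenlu", prune upward until reaching a node still needed by another word.
The suffix "fenlu" (5 nodes) is used only by "runfenlu"; the node for "run" still has the child "m", so pruning stops there.
Nodes removed: 5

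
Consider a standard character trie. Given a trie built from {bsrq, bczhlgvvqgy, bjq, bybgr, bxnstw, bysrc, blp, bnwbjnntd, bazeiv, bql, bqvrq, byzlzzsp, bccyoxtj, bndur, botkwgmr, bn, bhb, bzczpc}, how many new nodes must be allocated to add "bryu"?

3

The longest prefix of "bryu" already in the trie is "b" (length 1).
Each of the 3 remaining characters creates one node.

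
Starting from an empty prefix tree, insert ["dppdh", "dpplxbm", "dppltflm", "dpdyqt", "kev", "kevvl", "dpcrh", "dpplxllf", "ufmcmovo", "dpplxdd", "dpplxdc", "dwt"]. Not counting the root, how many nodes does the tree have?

41

Insert word by word; a character creates a node only if that edge doesn't already exist:
  "dppdh" → 5 new (d, p, p, d, h)
  "dpplxbm" → prefix "dpp" already present; 4 new (l, x, b, m)
  "dppltflm" → prefix "dppl" already present; 4 new (t, f, l, m)
  "dpdyqt" → prefix "dp" already present; 4 new (d, y, q, t)
  "kev" → 3 new (k, e, v)
  "kevvl" → prefix "kev" already present; 2 new (v, l)
  "dpcrh" → prefix "dp" already present; 3 new (c, r, h)
  "dpplxllf" → prefix "dpplx" already present; 3 new (l, l, f)
  "ufmcmovo" → 8 new (u, f, m, c, m, o, v, o)
  "dpplxdd" → prefix "dpplx" already present; 2 new (d, d)
  "dpplxdc" → prefix "dpplxd" already present; 1 new (c)
  "dwt" → prefix "d" already present; 2 new (w, t)
Total nodes = 5 + 4 + 4 + 4 + 3 + 2 + 3 + 3 + 8 + 2 + 1 + 2 = 41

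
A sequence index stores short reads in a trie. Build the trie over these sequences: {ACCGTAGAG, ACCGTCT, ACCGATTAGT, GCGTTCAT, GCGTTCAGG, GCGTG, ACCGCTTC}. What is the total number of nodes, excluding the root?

32

Trie structure (* marks end of a word):
(root)
├─ A
│  └─ C
│     └─ C
│        └─ G
│           ├─ A
│           │  └─ T
│           │     └─ T
│           │        └─ A
│           │           └─ G
│           │              └─ T *
│           ├─ C
│           │  └─ T
│           │     └─ T
│           │        └─ C *
│           └─ T
│              ├─ A
│              │  └─ G
│              │     └─ A
│              │        └─ G *
│              └─ C
│                 └─ T *
└─ G
   └─ C
      └─ G
         └─ T
            ├─ G *
            └─ T
               └─ C
                  └─ A
                     ├─ G
                     │  └─ G *
                     └─ T *
Counting every labelled node above: 32.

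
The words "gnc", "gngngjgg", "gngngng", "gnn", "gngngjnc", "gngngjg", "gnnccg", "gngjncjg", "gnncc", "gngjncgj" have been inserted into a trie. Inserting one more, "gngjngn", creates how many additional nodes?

2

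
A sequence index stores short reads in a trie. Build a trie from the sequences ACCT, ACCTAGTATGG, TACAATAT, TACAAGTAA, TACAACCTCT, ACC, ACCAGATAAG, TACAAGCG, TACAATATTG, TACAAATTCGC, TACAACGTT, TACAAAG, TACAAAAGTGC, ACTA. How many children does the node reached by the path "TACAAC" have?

2

Walk "TACAAC" from the root, arriving at one node.
Characters that immediately follow "TACAAC" among the stored strings: {C, G}.
That node has 2 child edges.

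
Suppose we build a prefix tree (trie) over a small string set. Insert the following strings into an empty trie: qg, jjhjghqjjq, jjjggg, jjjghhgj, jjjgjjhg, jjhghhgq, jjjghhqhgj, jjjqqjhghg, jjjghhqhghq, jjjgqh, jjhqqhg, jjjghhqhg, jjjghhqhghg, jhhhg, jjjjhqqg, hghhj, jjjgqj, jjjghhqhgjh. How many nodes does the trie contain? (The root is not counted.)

65

Trace insertions, counting only characters that open a new branch:
  "qg" → 2 new (q, g)
  "jjhjghqjjq" → 10 new (j, j, h, j, g, h, q, j, j, q)
  "jjjggg" → prefix "jj" already present; 4 new (j, g, g, g)
  "jjjghhgj" → prefix "jjjg" already present; 4 new (h, h, g, j)
  "jjjgjjhg" → prefix "jjjg" already present; 4 new (j, j, h, g)
  "jjhghhgq" → prefix "jjh" already present; 5 new (g, h, h, g, q)
  "jjjghhqhgj" → prefix "jjjghh" already present; 4 new (q, h, g, j)
  "jjjqqjhghg" → prefix "jjj" already present; 7 new (q, q, j, h, g, h, g)
  "jjjghhqhghq" → prefix "jjjghhqhg" already present; 2 new (h, q)
  "jjjgqh" → prefix "jjjg" already present; 2 new (q, h)
  "jjhqqhg" → prefix "jjh" already present; 4 new (q, q, h, g)
  "jjjghhqhg" → prefix "jjjghhqhg" already present; 0 new (none)
  "jjjghhqhghg" → prefix "jjjghhqhgh" already present; 1 new (g)
  "jhhhg" → prefix "j" already present; 4 new (h, h, h, g)
  "jjjjhqqg" → prefix "jjj" already present; 5 new (j, h, q, q, g)
  "hghhj" → 5 new (h, g, h, h, j)
  "jjjgqj" → prefix "jjjgq" already present; 1 new (j)
  "jjjghhqhgjh" → prefix "jjjghhqhgj" already present; 1 new (h)
Total nodes = 2 + 10 + 4 + 4 + 4 + 5 + 4 + 7 + 2 + 2 + 4 + 0 + 1 + 4 + 5 + 5 + 1 + 1 = 65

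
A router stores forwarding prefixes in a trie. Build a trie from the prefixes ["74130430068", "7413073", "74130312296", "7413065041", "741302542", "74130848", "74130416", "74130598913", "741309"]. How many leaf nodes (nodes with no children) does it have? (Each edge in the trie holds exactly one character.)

9

A leaf is a node with no children — equivalently, the end of a word that is not a proper prefix of any other stored word.
Those words: "741302542", "74130312296", "74130416", "74130430068", "74130598913", "7413065041", "7413073", "74130848", "741309"
Leaf count: 9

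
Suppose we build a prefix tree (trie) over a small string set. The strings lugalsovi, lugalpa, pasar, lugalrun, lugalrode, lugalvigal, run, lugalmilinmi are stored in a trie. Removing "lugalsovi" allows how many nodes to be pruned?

4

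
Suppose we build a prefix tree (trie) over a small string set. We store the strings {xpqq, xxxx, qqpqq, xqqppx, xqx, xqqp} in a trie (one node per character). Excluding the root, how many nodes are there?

Count nodes per top-level branch (shared prefixes stored once):
  'q'-branch (qqpqq): 5 nodes
  'x'-branch (xpqq, xqqp, xqqppx, xqx, xxxx): 13 nodes
Sum: 18

18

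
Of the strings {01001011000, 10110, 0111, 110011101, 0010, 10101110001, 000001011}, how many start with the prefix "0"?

4

Traverse to the node for "0", then collect every word in that subtree.
Words under "0": 000001011, 0010, 01001011000, 0111
Count: 4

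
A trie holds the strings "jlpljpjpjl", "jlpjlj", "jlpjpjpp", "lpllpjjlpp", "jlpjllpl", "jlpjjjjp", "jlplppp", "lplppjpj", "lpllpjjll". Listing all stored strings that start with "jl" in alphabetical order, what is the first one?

DFS of the "jl" subtree visits, in order: "jlpjjjjp", "jlpjlj", "jlpjllpl", "jlpjpjpp", "jlpljpjpjl", "jlplppp"
The 1st is jlpjjjjp.

jlpjjjjp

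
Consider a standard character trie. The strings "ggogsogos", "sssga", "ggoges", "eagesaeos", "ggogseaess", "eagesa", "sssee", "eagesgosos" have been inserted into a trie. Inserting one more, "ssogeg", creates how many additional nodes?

4

The longest prefix of "ssogeg" already in the trie is "ss" (length 2).
New nodes needed: |"ssogeg"| − 2 = 6 − 2 = 4.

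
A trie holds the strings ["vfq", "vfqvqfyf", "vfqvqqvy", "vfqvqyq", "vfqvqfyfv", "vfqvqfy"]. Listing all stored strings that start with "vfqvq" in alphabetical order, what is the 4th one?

Words with prefix "vfqvq", in lexicographic order: "vfqvqfy", "vfqvqfyf", "vfqvqfyfv", "vfqvqqvy", "vfqvqyq"
The 4th is vfqvqqvy.

vfqvqqvy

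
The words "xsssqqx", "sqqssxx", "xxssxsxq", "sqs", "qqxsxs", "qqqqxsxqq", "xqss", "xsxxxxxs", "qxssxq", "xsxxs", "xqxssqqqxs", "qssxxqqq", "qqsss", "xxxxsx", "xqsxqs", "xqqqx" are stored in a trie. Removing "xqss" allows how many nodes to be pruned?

After clearing the end-marker at "xqss", prune upward until reaching a node still needed by another word.
The suffix "s" (1 node) is used only by "xqss"; the node for "xqs" still has the child "x", so pruning stops there.
Nodes removed: 1

1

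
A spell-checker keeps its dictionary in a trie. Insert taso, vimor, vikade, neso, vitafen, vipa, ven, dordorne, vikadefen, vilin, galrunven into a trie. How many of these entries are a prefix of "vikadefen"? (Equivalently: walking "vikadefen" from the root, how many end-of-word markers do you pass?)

2

Check each prefix of "vikadefen" against the stored set — each match is an end-marker on the path.
Prefixes of the query that are stored words: "vikade", "vikadefen"
Count: 2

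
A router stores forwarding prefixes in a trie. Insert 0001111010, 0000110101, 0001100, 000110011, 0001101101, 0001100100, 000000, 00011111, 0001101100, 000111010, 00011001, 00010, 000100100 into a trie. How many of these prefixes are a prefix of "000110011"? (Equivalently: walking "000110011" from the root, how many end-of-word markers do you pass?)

Traverse "000110011" character by character; count nodes along the way that are marked as word ends.
Prefixes of the query that are stored words: "0001100", "00011001", "000110011"
Count: 3

3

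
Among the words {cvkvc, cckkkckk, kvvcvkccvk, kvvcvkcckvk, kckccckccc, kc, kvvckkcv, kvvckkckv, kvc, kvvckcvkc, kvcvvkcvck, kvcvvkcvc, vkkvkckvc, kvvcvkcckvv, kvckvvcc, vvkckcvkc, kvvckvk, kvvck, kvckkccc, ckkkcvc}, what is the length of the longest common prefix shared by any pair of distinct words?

Equivalently: take the maximum, over all pairs, of their longest common prefix length.
e.g. "kvvcvkcckvk" and "kvvcvkcckvv" share the prefix "kvvcvkcckv" of length 10; no pair shares a longer one.
Longest shared-prefix length: 10

10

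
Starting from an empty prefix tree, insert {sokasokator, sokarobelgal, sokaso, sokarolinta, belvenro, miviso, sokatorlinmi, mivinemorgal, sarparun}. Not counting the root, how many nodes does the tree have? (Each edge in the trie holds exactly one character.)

Trace insertions, counting only characters that open a new branch:
  "sokasokator" → 11 new (s, o, k, a, s, o, k, a, t, o, r)
  "sokarobelgal" → prefix "soka" already present; 8 new (r, o, b, e, l, g, a, l)
  "sokaso" → prefix "sokaso" already present; 0 new (none)
  "sokarolinta" → prefix "sokaro" already present; 5 new (l, i, n, t, a)
  "belvenro" → 8 new (b, e, l, v, e, n, r, o)
  "miviso" → 6 new (m, i, v, i, s, o)
  "sokatorlinmi" → prefix "soka" already present; 8 new (t, o, r, l, i, n, m, i)
  "mivinemorgal" → prefix "mivi" already present; 8 new (n, e, m, o, r, g, a, l)
  "sarparun" → prefix "s" already present; 7 new (a, r, p, a, r, u, n)
Total nodes = 11 + 8 + 0 + 5 + 8 + 6 + 8 + 8 + 7 = 61

61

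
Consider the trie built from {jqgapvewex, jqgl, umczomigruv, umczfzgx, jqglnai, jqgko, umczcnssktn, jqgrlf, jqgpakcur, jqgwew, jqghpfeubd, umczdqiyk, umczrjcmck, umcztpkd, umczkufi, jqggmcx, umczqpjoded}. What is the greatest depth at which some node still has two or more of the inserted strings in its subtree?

4

Equivalently: take the maximum, over all pairs, of their longest common prefix length.
e.g. "jqgl" and "jqglnai" share the prefix "jqgl" of length 4; no pair shares a longer one.
Longest shared-prefix length: 4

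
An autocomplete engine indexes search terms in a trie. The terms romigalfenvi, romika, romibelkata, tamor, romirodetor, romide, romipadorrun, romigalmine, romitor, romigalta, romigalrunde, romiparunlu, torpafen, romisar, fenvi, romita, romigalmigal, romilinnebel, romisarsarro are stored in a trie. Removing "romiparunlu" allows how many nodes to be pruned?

A node on "romiparunlu"'s path can go only if nothing else ends at it or branches off below it.
The suffix "runlu" (5 nodes) is used only by "romiparunlu"; the node for "romipa" still has the child "d", so pruning stops there.
Nodes removed: 5

5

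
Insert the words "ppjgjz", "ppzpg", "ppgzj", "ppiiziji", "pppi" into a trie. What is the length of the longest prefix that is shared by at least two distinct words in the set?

The deepest shared node is where two words last agree before diverging.
"ppgzj" and "ppiiziji" agree on "pp" (2 characters) before diverging; nothing deeper is shared.
Longest shared-prefix length: 2

2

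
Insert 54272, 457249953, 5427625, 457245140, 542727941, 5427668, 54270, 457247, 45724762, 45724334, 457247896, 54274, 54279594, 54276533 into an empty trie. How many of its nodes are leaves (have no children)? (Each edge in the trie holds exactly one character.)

Leaves are exactly the stored words that no other stored word extends.
Those words: "45724334", "457245140", "45724762", "457247896", "457249953", "54270", "542727941", "54274", "5427625", "54276533", "5427668", "54279594"
Leaf count: 12

12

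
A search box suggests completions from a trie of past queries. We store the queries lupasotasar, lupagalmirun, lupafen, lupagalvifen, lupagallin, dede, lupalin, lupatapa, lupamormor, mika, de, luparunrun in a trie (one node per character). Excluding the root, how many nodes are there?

57

Insert word by word; a character creates a node only if that edge doesn't already exist:
  "lupasotasar" → 11 new (l, u, p, a, s, o, t, a, s, a, r)
  "lupagalmirun" → prefix "lupa" already present; 8 new (g, a, l, m, i, r, u, n)
  "lupafen" → prefix "lupa" already present; 3 new (f, e, n)
  "lupagalvifen" → prefix "lupagal" already present; 5 new (v, i, f, e, n)
  "lupagallin" → prefix "lupagal" already present; 3 new (l, i, n)
  "dede" → 4 new (d, e, d, e)
  "lupalin" → prefix "lupa" already present; 3 new (l, i, n)
  "lupatapa" → prefix "lupa" already present; 4 new (t, a, p, a)
  "lupamormor" → prefix "lupa" already present; 6 new (m, o, r, m, o, r)
  "mika" → 4 new (m, i, k, a)
  "de" → prefix "de" already present; 0 new (none)
  "luparunrun" → prefix "lupa" already present; 6 new (r, u, n, r, u, n)
Total nodes = 11 + 8 + 3 + 5 + 3 + 4 + 3 + 4 + 6 + 4 + 0 + 6 = 57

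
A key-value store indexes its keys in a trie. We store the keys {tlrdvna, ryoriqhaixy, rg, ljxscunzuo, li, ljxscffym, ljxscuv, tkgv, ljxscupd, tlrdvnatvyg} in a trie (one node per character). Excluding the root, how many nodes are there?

44

Count nodes per top-level branch (shared prefixes stored once):
  'l'-branch (li, ljxscffym, ljxscunzuo, ljxscupd, ljxscuv): 18 nodes
  'r'-branch (rg, ryoriqhaixy): 12 nodes
  't'-branch (tkgv, tlrdvna, tlrdvnatvyg): 14 nodes
Sum: 44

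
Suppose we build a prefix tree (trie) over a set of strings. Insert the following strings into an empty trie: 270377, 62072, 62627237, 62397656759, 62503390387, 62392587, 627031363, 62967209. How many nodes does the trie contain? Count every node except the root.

Trace insertions, counting only characters that open a new branch:
  "270377" → 6 new (2, 7, 0, 3, 7, 7)
  "62072" → 5 new (6, 2, 0, 7, 2)
  "62627237" → prefix "62" already present; 6 new (6, 2, 7, 2, 3, 7)
  "62397656759" → prefix "62" already present; 9 new (3, 9, 7, 6, 5, 6, 7, 5, 9)
  "62503390387" → prefix "62" already present; 9 new (5, 0, 3, 3, 9, 0, 3, 8, 7)
  "62392587" → prefix "6239" already present; 4 new (2, 5, 8, 7)
  "627031363" → prefix "62" already present; 7 new (7, 0, 3, 1, 3, 6, 3)
  "62967209" → prefix "62" already present; 6 new (9, 6, 7, 2, 0, 9)
Total nodes = 6 + 5 + 6 + 9 + 9 + 4 + 7 + 6 = 52

52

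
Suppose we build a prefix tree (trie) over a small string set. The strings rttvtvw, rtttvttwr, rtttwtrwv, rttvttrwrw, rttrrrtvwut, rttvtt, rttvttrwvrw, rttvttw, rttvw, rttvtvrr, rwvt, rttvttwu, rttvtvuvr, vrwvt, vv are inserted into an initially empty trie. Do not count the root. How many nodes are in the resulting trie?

For each word, the new-node count is its length minus the longest prefix already in the trie:
  "rttvtvw" → 7 new (r, t, t, v, t, v, w)
  "rtttvttwr" → prefix "rtt" already present; 6 new (t, v, t, t, w, r)
  "rtttwtrwv" → prefix "rttt" already present; 5 new (w, t, r, w, v)
  "rttvttrwrw" → prefix "rttvt" already present; 5 new (t, r, w, r, w)
  "rttrrrtvwut" → prefix "rtt" already present; 8 new (r, r, r, t, v, w, u, t)
  "rttvtt" → prefix "rttvtt" already present; 0 new (none)
  "rttvttrwvrw" → prefix "rttvttrw" already present; 3 new (v, r, w)
  "rttvttw" → prefix "rttvtt" already present; 1 new (w)
  "rttvw" → prefix "rttv" already present; 1 new (w)
  "rttvtvrr" → prefix "rttvtv" already present; 2 new (r, r)
  "rwvt" → prefix "r" already present; 3 new (w, v, t)
  "rttvttwu" → prefix "rttvttw" already present; 1 new (u)
  "rttvtvuvr" → prefix "rttvtv" already present; 3 new (u, v, r)
  "vrwvt" → 5 new (v, r, w, v, t)
  "vv" → prefix "v" already present; 1 new (v)
Total nodes = 7 + 6 + 5 + 5 + 8 + 0 + 3 + 1 + 1 + 2 + 3 + 1 + 3 + 5 + 1 = 51

51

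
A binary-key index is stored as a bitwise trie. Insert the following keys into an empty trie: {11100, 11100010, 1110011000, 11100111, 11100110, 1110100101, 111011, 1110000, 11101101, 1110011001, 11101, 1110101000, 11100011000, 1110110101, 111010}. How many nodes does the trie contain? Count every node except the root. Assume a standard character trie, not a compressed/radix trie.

35

Trace insertions, counting only characters that open a new branch:
  "11100" → 5 new (1, 1, 1, 0, 0)
  "11100010" → prefix "11100" already present; 3 new (0, 1, 0)
  "1110011000" → prefix "11100" already present; 5 new (1, 1, 0, 0, 0)
  "11100111" → prefix "1110011" already present; 1 new (1)
  "11100110" → prefix "11100110" already present; 0 new (none)
  "1110100101" → prefix "1110" already present; 6 new (1, 0, 0, 1, 0, 1)
  "111011" → prefix "11101" already present; 1 new (1)
  "1110000" → prefix "111000" already present; 1 new (0)
  "11101101" → prefix "111011" already present; 2 new (0, 1)
  "1110011001" → prefix "111001100" already present; 1 new (1)
  "11101" → prefix "11101" already present; 0 new (none)
  "1110101000" → prefix "111010" already present; 4 new (1, 0, 0, 0)
  "11100011000" → prefix "1110001" already present; 4 new (1, 0, 0, 0)
  "1110110101" → prefix "11101101" already present; 2 new (0, 1)
  "111010" → prefix "111010" already present; 0 new (none)
Total nodes = 5 + 3 + 5 + 1 + 0 + 6 + 1 + 1 + 2 + 1 + 0 + 4 + 4 + 2 + 0 = 35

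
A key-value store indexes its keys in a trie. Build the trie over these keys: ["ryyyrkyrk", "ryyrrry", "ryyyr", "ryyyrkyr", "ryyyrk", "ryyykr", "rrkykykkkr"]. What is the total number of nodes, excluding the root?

24

Count nodes per top-level branch (shared prefixes stored once):
  'r'-branch (rrkykykkkr, ryyrrry, ryyykr, ryyyr, ryyyrk, ryyyrkyr, ryyyrkyrk): 24 nodes
Sum: 24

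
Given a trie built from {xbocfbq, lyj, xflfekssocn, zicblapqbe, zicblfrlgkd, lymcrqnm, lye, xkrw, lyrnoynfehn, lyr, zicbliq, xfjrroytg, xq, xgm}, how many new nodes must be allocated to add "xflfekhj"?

2

"xflfek" is already a path in the trie; the remaining "hj" must be added.
Each of the 2 remaining characters creates one node.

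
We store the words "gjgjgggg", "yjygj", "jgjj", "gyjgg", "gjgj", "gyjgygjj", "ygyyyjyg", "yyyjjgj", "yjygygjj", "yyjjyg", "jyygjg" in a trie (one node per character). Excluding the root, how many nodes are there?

Insert word by word; a character creates a node only if that edge doesn't already exist:
  "gjgjgggg" → 8 new (g, j, g, j, g, g, g, g)
  "yjygj" → 5 new (y, j, y, g, j)
  "jgjj" → 4 new (j, g, j, j)
  "gyjgg" → prefix "g" already present; 4 new (y, j, g, g)
  "gjgj" → prefix "gjgj" already present; 0 new (none)
  "gyjgygjj" → prefix "gyjg" already present; 4 new (y, g, j, j)
  "ygyyyjyg" → prefix "y" already present; 7 new (g, y, y, y, j, y, g)
  "yyyjjgj" → prefix "y" already present; 6 new (y, y, j, j, g, j)
  "yjygygjj" → prefix "yjyg" already present; 4 new (y, g, j, j)
  "yyjjyg" → prefix "yy" already present; 4 new (j, j, y, g)
  "jyygjg" → prefix "j" already present; 5 new (y, y, g, j, g)
Total nodes = 8 + 5 + 4 + 4 + 0 + 4 + 7 + 6 + 4 + 4 + 5 = 51

51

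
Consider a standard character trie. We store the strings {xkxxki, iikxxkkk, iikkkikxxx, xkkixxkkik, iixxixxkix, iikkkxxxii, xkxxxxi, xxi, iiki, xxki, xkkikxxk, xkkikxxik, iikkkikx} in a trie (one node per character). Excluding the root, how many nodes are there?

56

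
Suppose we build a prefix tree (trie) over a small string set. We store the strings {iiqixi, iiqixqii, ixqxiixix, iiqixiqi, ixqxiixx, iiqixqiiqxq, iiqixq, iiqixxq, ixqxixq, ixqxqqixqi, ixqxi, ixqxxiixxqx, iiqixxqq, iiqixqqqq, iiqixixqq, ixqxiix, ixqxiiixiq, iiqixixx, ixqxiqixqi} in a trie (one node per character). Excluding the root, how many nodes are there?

57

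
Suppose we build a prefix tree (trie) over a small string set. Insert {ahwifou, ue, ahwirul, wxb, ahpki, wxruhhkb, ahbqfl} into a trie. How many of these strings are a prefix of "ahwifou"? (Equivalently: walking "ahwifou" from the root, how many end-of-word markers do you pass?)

1

Walk "ahwifou" from the root; an end-of-word marker is hit whenever a stored word is a prefix of "ahwifou".
Prefixes of the query that are stored words: "ahwifou"
Count: 1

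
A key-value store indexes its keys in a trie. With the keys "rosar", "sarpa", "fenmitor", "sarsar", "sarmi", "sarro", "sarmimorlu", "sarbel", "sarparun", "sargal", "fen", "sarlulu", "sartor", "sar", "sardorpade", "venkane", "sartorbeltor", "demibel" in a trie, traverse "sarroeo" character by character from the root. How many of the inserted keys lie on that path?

2

Check each prefix of "sarroeo" against the stored set — each match is an end-marker on the path.
Prefixes of the query that are stored words: "sar", "sarro"
Count: 2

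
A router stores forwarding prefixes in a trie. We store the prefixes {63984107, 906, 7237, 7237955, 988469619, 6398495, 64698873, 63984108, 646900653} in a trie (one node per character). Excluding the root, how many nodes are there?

41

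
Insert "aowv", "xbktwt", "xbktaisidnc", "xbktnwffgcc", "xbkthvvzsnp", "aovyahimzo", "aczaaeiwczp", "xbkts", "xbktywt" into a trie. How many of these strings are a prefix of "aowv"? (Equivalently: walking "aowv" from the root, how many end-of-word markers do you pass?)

1

Walk "aowv" from the root; an end-of-word marker is hit whenever a stored word is a prefix of "aowv".
Prefixes of the query that are stored words: "aowv"
Count: 1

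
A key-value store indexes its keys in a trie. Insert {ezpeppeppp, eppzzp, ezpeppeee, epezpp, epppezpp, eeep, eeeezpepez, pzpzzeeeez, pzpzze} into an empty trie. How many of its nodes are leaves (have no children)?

A leaf is a node with no children — equivalently, the end of a word that is not a proper prefix of any other stored word.
Those words: "eeeezpepez", "eeep", "epezpp", "epppezpp", "eppzzp", "ezpeppeee", "ezpeppeppp", "pzpzzeeeez"
Leaf count: 8

8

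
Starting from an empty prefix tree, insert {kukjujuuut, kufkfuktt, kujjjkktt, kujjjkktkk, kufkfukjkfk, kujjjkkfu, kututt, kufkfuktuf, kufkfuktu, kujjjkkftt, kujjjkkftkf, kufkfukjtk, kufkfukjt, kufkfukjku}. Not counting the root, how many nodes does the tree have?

For each word, the new-node count is its length minus the longest prefix already in the trie:
  "kukjujuuut" → 10 new (k, u, k, j, u, j, u, u, u, t)
  "kufkfuktt" → prefix "ku" already present; 7 new (f, k, f, u, k, t, t)
  "kujjjkktt" → prefix "ku" already present; 7 new (j, j, j, k, k, t, t)
  "kujjjkktkk" → prefix "kujjjkkt" already present; 2 new (k, k)
  "kufkfukjkfk" → prefix "kufkfuk" already present; 4 new (j, k, f, k)
  "kujjjkkfu" → prefix "kujjjkk" already present; 2 new (f, u)
  "kututt" → prefix "ku" already present; 4 new (t, u, t, t)
  "kufkfuktuf" → prefix "kufkfukt" already present; 2 new (u, f)
  "kufkfuktu" → prefix "kufkfuktu" already present; 0 new (none)
  "kujjjkkftt" → prefix "kujjjkkf" already present; 2 new (t, t)
  "kujjjkkftkf" → prefix "kujjjkkft" already present; 2 new (k, f)
  "kufkfukjtk" → prefix "kufkfukj" already present; 2 new (t, k)
  "kufkfukjt" → prefix "kufkfukjt" already present; 0 new (none)
  "kufkfukjku" → prefix "kufkfukjk" already present; 1 new (u)
Total nodes = 10 + 7 + 7 + 2 + 4 + 2 + 4 + 2 + 0 + 2 + 2 + 2 + 0 + 1 = 45

45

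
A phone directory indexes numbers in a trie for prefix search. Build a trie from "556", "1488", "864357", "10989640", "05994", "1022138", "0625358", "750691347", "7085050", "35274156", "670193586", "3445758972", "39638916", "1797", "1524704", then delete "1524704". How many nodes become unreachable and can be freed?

Walk "1524704" from the leaf back toward the root, removing each node that no remaining word uses.
The suffix "524704" (6 nodes) is used only by "1524704"; the node for "1" still has the child "4", so pruning stops there.
Nodes removed: 6

6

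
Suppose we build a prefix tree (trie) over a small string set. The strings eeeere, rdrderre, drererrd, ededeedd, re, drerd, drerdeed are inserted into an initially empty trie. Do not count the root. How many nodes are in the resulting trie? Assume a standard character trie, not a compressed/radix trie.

34

Count nodes per top-level branch (shared prefixes stored once):
  'd'-branch (drerd, drerdeed, drererrd): 12 nodes
  'e'-branch (ededeedd, eeeere): 13 nodes
  'r'-branch (rdrderre, re): 9 nodes
Sum: 34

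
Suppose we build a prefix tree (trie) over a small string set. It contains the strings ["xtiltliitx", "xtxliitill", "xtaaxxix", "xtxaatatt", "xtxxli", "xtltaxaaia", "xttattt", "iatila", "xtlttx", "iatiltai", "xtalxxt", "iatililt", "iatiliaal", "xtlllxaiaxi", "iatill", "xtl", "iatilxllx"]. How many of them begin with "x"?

11

Traverse to the node for "x", then collect every word in that subtree.
Matches: "xtaaxxix", "xtalxxt", "xtiltliitx", "xtl", "xtlllxaiaxi", "xtltaxaaia", "xtlttx", "xttattt", "xtxaatatt", "xtxliitill", "xtxxli"
Count: 11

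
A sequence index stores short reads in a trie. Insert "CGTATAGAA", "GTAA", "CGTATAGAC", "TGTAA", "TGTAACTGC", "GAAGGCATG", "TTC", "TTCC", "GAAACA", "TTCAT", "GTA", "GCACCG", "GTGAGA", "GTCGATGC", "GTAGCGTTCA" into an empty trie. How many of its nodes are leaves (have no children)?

12

Leaves are exactly the stored words that no other stored word extends.
Those words: "CGTATAGAA", "CGTATAGAC", "GAAACA", "GAAGGCATG", "GCACCG", "GTAA", "GTAGCGTTCA", "GTCGATGC", "GTGAGA", "TGTAACTGC", "TTCAT", "TTCC"
Leaf count: 12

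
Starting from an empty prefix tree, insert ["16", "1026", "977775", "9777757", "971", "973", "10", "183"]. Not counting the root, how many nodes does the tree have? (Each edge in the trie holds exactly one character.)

16

Trie structure (* marks end of a word):
(root)
├─ 1
│  ├─ 0 *
│  │  └─ 2
│  │     └─ 6 *
│  ├─ 6 *
│  └─ 8
│     └─ 3 *
└─ 9
   └─ 7
      ├─ 1 *
      ├─ 3 *
      └─ 7
         └─ 7
            └─ 7
               └─ 5 *
                  └─ 7 *
Counting every labelled node above: 16.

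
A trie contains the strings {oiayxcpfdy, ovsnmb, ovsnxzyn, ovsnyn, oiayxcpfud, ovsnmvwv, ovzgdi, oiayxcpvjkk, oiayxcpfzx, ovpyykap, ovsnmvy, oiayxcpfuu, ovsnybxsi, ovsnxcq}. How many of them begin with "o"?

Filter for entries beginning with "o":
Words under "o": oiayxcpfdy, oiayxcpfud, oiayxcpfuu, oiayxcpfzx, oiayxcpvjkk, ovpyykap, ovsnmb, ovsnmvwv, ovsnmvy, ovsnxcq, ovsnxzyn, ovsnybxsi, ovsnyn, ovzgdi
Count: 14

14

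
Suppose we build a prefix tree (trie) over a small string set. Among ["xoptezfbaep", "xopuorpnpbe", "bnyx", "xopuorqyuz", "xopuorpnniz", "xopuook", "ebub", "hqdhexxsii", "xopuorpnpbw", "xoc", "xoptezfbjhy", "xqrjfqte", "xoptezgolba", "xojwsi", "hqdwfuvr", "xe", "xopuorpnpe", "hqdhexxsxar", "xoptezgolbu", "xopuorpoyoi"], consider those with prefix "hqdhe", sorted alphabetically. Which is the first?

Filter for "hqdhe…" and sort: "hqdhexxsii", "hqdhexxsxar"
The 1st is hqdhexxsii.

hqdhexxsii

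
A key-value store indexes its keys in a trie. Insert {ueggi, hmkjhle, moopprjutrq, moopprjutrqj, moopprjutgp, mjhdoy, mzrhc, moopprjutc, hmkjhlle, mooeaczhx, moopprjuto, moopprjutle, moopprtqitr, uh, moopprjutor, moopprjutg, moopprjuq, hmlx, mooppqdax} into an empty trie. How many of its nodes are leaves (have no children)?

16

A leaf is a node with no children — equivalently, the end of a word that is not a proper prefix of any other stored word.
Those words: "hmkjhle", "hmkjhlle", "hmlx", "mjhdoy", "mooeaczhx", "mooppqdax", "moopprjuq", "moopprjutc", "moopprjutgp", "moopprjutle", "moopprjutor", "moopprjutrqj", "moopprtqitr", "mzrhc", "ueggi", "uh"
Leaf count: 16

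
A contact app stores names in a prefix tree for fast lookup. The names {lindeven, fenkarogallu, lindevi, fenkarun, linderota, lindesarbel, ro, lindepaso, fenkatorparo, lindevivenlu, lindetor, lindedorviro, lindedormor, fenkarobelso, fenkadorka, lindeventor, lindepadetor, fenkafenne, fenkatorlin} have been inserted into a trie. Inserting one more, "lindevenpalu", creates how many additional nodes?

4

"lindeven" is already a path in the trie; the remaining "palu" must be added.
So 12 − 8 = 4 new nodes.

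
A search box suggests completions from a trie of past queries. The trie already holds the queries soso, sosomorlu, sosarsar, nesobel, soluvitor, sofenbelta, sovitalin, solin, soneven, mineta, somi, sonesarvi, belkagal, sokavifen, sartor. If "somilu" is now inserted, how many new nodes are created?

2

Walking "somilu" from the root, the first 4 characters ("somi") follow existing edges; "l" is the first miss.
Each of the 2 remaining characters creates one node.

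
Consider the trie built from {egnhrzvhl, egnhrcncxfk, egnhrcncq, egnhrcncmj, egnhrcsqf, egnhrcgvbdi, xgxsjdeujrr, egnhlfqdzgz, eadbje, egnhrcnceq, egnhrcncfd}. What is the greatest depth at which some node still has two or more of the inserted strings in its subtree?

8

Look for the deepest trie node that still has at least two words in its subtree.
"egnhrcnceq" and "egnhrcncfd" agree on "egnhrcnc" (8 characters) before diverging; nothing deeper is shared.
Longest shared-prefix length: 8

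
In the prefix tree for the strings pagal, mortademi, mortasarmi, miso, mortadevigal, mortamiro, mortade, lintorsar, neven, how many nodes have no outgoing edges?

Leaves are exactly the stored words that no other stored word extends.
Those words: "lintorsar", "miso", "mortademi", "mortadevigal", "mortamiro", "mortasarmi", "neven", "pagal"
Leaf count: 8

8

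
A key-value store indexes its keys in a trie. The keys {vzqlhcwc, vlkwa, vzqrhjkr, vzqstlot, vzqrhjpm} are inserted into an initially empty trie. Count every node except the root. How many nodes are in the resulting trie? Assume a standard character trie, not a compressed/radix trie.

24

Count nodes per top-level branch (shared prefixes stored once):
  'v'-branch (vlkwa, vzqlhcwc, vzqrhjkr, vzqrhjpm, vzqstlot): 24 nodes
Sum: 24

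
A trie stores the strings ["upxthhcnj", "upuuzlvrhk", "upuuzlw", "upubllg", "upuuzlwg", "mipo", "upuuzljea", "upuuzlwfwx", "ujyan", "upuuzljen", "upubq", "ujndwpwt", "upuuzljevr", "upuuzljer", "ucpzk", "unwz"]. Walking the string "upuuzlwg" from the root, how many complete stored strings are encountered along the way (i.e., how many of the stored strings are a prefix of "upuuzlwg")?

Check each prefix of "upuuzlwg" against the stored set — each match is an end-marker on the path.
Prefixes of the query that are stored words: "upuuzlw", "upuuzlwg"
Count: 2

2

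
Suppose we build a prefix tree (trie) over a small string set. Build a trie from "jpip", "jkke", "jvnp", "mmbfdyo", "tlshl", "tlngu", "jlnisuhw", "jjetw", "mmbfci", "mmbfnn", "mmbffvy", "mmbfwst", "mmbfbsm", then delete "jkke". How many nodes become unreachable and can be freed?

3

Walk "jkke" from the leaf back toward the root, removing each node that no remaining word uses.
The suffix "kke" (3 nodes) is used only by "jkke"; the node for "j" still has the child "p", so pruning stops there.
Nodes removed: 3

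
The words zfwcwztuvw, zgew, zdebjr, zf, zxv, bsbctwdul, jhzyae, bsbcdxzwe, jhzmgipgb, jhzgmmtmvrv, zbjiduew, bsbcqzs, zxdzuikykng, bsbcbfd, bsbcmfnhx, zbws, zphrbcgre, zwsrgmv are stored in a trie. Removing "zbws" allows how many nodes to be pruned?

After clearing the end-marker at "zbws", prune upward until reaching a node still needed by another word.
The suffix "ws" (2 nodes) is used only by "zbws"; the node for "zb" still has the child "j", so pruning stops there.
Nodes removed: 2

2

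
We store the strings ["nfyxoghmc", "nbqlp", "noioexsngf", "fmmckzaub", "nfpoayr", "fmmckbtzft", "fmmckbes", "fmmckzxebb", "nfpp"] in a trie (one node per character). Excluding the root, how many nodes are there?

For each word, the new-node count is its length minus the longest prefix already in the trie:
  "nfyxoghmc" → 9 new (n, f, y, x, o, g, h, m, c)
  "nbqlp" → prefix "n" already present; 4 new (b, q, l, p)
  "noioexsngf" → prefix "n" already present; 9 new (o, i, o, e, x, s, n, g, f)
  "fmmckzaub" → 9 new (f, m, m, c, k, z, a, u, b)
  "nfpoayr" → prefix "nf" already present; 5 new (p, o, a, y, r)
  "fmmckbtzft" → prefix "fmmck" already present; 5 new (b, t, z, f, t)
  "fmmckbes" → prefix "fmmckb" already present; 2 new (e, s)
  "fmmckzxebb" → prefix "fmmckz" already present; 4 new (x, e, b, b)
  "nfpp" → prefix "nfp" already present; 1 new (p)
Total nodes = 9 + 4 + 9 + 9 + 5 + 5 + 2 + 4 + 1 = 48

48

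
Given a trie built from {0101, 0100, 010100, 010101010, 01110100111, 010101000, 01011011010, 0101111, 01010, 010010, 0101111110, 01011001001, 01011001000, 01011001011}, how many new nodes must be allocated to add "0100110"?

2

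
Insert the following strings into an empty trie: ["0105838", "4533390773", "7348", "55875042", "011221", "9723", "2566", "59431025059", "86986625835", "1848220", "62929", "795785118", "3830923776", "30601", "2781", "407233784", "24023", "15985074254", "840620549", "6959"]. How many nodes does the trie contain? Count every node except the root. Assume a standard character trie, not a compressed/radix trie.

Insert word by word; a character creates a node only if that edge doesn't already exist:
  "0105838" → 7 new (0, 1, 0, 5, 8, 3, 8)
  "4533390773" → 10 new (4, 5, 3, 3, 3, 9, 0, 7, 7, 3)
  "7348" → 4 new (7, 3, 4, 8)
  "55875042" → 8 new (5, 5, 8, 7, 5, 0, 4, 2)
  "011221" → prefix "01" already present; 4 new (1, 2, 2, 1)
  "9723" → 4 new (9, 7, 2, 3)
  "2566" → 4 new (2, 5, 6, 6)
  "59431025059" → prefix "5" already present; 10 new (9, 4, 3, 1, 0, 2, 5, 0, 5, 9)
  "86986625835" → 11 new (8, 6, 9, 8, 6, 6, 2, 5, 8, 3, 5)
  "1848220" → 7 new (1, 8, 4, 8, 2, 2, 0)
  "62929" → 5 new (6, 2, 9, 2, 9)
  "795785118" → prefix "7" already present; 8 new (9, 5, 7, 8, 5, 1, 1, 8)
  "3830923776" → 10 new (3, 8, 3, 0, 9, 2, 3, 7, 7, 6)
  "30601" → prefix "3" already present; 4 new (0, 6, 0, 1)
  "2781" → prefix "2" already present; 3 new (7, 8, 1)
  "407233784" → prefix "4" already present; 8 new (0, 7, 2, 3, 3, 7, 8, 4)
  "24023" → prefix "2" already present; 4 new (4, 0, 2, 3)
  "15985074254" → prefix "1" already present; 10 new (5, 9, 8, 5, 0, 7, 4, 2, 5, 4)
  "840620549" → prefix "8" already present; 8 new (4, 0, 6, 2, 0, 5, 4, 9)
  "6959" → prefix "6" already present; 3 new (9, 5, 9)
Total nodes = 7 + 10 + 4 + 8 + 4 + 4 + 4 + 10 + 11 + 7 + 5 + 8 + 10 + 4 + 3 + 8 + 4 + 10 + 8 + 3 = 132

132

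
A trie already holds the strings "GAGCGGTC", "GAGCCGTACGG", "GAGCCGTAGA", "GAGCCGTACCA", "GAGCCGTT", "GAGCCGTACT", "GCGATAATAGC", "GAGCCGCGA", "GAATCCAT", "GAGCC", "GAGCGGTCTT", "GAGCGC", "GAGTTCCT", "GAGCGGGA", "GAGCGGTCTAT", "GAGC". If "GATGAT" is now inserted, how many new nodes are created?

4

Walking "GATGAT" from the root, the first 2 characters ("GA") follow existing edges; "T" is the first miss.
New nodes needed: |"GATGAT"| − 2 = 6 − 2 = 4.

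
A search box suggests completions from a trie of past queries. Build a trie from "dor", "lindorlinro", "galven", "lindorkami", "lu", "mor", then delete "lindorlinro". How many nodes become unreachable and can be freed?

After clearing the end-marker at "lindorlinro", prune upward until reaching a node still needed by another word.
The suffix "linro" (5 nodes) is used only by "lindorlinro"; the node for "lindor" still has the child "k", so pruning stops there.
Nodes removed: 5

5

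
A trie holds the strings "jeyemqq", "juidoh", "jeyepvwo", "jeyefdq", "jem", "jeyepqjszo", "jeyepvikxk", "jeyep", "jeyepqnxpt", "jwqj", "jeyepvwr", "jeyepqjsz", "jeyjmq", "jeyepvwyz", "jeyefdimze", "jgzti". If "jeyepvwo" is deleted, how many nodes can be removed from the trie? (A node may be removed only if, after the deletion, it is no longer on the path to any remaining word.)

1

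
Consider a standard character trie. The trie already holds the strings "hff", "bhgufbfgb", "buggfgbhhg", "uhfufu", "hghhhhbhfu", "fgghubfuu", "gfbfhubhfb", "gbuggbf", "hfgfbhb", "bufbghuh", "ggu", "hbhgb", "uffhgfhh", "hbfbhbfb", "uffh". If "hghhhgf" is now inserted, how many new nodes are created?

"hghhh" is already a path in the trie; the remaining "gf" must be added.
New nodes needed: |"hghhhgf"| − 5 = 7 − 5 = 2.

2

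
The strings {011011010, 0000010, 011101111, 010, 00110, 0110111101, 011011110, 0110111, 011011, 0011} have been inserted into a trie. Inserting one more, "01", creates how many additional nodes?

"01" is already a full path in the trie; only an end-marker is added.
No new nodes are needed: 0.

0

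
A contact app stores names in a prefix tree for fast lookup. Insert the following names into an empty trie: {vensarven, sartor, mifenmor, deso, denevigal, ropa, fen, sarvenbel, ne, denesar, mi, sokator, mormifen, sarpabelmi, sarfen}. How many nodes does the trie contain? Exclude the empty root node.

75

Count nodes per top-level branch (shared prefixes stored once):
  'd'-branch (denesar, denevigal, deso): 14 nodes
  'f'-branch (fen): 3 nodes
  'm'-branch (mi, mifenmor, mormifen): 15 nodes
  'n'-branch (ne): 2 nodes
  'r'-branch (ropa): 4 nodes
  's'-branch (sarfen, sarpabelmi, sartor, sarvenbel, sokator): 28 nodes
  'v'-branch (vensarven): 9 nodes
Sum: 75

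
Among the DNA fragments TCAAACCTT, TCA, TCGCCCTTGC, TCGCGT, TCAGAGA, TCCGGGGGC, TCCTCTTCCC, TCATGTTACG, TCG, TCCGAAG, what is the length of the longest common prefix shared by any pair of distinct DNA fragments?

4

The deepest shared node is where two words last agree before diverging.
"TCCGAAG" and "TCCGGGGGC" agree on "TCCG" (4 characters) before diverging; nothing deeper is shared.
Longest shared-prefix length: 4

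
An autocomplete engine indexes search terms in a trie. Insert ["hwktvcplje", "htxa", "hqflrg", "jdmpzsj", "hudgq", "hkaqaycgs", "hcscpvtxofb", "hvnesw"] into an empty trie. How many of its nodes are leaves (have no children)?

A leaf is a node with no children — equivalently, the end of a word that is not a proper prefix of any other stored word.
Those words: "hcscpvtxofb", "hkaqaycgs", "hqflrg", "htxa", "hudgq", "hvnesw", "hwktvcplje", "jdmpzsj"
Leaf count: 8

8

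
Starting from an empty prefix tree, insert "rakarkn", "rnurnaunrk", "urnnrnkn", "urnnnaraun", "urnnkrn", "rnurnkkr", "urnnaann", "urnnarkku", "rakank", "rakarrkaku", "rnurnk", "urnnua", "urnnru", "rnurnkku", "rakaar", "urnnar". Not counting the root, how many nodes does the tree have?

Count nodes per top-level branch (shared prefixes stored once):
  'r'-branch (rakaar, rakank, rakarkn, rakarrkaku, rnurnaunrk, rnurnk, rnurnkkr, rnurnkku): 29 nodes
  'u'-branch (urnnaann, urnnar, urnnarkku, urnnkrn, urnnnaraun, urnnrnkn, urnnru, urnnua): 28 nodes
Sum: 57

57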